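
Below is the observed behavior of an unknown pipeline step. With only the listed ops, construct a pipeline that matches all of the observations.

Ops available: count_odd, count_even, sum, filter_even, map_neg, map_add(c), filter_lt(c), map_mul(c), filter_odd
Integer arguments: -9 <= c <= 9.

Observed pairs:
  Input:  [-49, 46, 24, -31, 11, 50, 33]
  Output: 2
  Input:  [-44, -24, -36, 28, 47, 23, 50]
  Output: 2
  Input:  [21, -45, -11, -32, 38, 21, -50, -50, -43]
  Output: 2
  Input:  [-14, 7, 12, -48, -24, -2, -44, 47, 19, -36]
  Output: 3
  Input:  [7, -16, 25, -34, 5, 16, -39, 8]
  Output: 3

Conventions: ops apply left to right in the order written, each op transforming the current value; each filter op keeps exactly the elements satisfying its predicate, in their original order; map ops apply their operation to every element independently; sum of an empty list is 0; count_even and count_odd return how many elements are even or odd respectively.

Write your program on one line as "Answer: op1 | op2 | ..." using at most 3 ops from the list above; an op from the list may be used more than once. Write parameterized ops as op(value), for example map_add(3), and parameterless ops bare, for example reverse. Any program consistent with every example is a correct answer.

map_neg | filter_lt(1) | count_odd

Check, running the answer program on each example:
  [-49, 46, 24, -31, 11, 50, 33] -> [49, -46, -24, 31, -11, -50, -33] -> [-46, -24, -11, -50, -33] -> 2
  [-44, -24, -36, 28, 47, 23, 50] -> [44, 24, 36, -28, -47, -23, -50] -> [-28, -47, -23, -50] -> 2
  [21, -45, -11, -32, 38, 21, -50, -50, -43] -> [-21, 45, 11, 32, -38, -21, 50, 50, 43] -> [-21, -38, -21] -> 2
  [-14, 7, 12, -48, -24, -2, -44, 47, 19, -36] -> [14, -7, -12, 48, 24, 2, 44, -47, -19, 36] -> [-7, -12, -47, -19] -> 3
  [7, -16, 25, -34, 5, 16, -39, 8] -> [-7, 16, -25, 34, -5, -16, 39, -8] -> [-7, -25, -5, -16, -8] -> 3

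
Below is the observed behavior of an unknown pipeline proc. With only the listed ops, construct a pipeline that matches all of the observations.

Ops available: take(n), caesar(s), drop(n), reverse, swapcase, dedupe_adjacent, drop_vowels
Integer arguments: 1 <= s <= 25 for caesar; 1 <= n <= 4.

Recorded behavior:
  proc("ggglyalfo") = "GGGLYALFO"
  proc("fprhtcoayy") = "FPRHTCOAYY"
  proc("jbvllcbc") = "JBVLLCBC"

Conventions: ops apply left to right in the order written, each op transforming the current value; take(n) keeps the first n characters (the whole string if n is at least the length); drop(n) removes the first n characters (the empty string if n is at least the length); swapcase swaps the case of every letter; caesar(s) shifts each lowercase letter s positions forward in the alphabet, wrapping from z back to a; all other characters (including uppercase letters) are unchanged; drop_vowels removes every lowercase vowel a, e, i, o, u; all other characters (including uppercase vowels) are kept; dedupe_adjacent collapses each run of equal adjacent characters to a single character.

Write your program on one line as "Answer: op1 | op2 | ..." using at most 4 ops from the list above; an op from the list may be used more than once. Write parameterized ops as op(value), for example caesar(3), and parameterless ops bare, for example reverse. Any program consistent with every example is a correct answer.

reverse | swapcase | reverse

Check, running the answer program on each example:
  "ggglyalfo" -> "oflaylggg" -> "OFLAYLGGG" -> "GGGLYALFO"
  "fprhtcoayy" -> "yyaocthrpf" -> "YYAOCTHRPF" -> "FPRHTCOAYY"
  "jbvllcbc" -> "cbcllvbj" -> "CBCLLVBJ" -> "JBVLLCBC"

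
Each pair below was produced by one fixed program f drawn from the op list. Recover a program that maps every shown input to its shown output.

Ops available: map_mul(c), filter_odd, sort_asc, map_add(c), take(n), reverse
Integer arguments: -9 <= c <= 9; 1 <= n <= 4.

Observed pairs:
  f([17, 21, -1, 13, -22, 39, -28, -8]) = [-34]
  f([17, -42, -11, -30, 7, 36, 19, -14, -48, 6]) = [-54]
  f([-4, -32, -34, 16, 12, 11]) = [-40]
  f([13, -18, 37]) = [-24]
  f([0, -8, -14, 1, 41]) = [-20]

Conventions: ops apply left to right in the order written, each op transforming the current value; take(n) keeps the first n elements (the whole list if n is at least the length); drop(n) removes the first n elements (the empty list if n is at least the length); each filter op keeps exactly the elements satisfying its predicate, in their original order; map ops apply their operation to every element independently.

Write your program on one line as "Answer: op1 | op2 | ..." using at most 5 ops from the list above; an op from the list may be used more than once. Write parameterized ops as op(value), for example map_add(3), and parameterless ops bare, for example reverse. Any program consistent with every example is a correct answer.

map_add(-5) | sort_asc | map_add(-1) | take(1)

Check, running the answer program on each example:
  [17, 21, -1, 13, -22, 39, -28, -8] -> [12, 16, -6, 8, -27, 34, -33, -13] -> [-33, -27, -13, -6, 8, 12, 16, 34] -> [-34, -28, -14, -7, 7, 11, 15, 33] -> [-34]
  [17, -42, -11, -30, 7, 36, 19, -14, -48, 6] -> [12, -47, -16, -35, 2, 31, 14, -19, -53, 1] -> [-53, -47, -35, -19, -16, 1, 2, 12, 14, 31] -> [-54, -48, -36, -20, -17, 0, 1, 11, 13, 30] -> [-54]
  [-4, -32, -34, 16, 12, 11] -> [-9, -37, -39, 11, 7, 6] -> [-39, -37, -9, 6, 7, 11] -> [-40, -38, -10, 5, 6, 10] -> [-40]
  [13, -18, 37] -> [8, -23, 32] -> [-23, 8, 32] -> [-24, 7, 31] -> [-24]
  [0, -8, -14, 1, 41] -> [-5, -13, -19, -4, 36] -> [-19, -13, -5, -4, 36] -> [-20, -14, -6, -5, 35] -> [-20]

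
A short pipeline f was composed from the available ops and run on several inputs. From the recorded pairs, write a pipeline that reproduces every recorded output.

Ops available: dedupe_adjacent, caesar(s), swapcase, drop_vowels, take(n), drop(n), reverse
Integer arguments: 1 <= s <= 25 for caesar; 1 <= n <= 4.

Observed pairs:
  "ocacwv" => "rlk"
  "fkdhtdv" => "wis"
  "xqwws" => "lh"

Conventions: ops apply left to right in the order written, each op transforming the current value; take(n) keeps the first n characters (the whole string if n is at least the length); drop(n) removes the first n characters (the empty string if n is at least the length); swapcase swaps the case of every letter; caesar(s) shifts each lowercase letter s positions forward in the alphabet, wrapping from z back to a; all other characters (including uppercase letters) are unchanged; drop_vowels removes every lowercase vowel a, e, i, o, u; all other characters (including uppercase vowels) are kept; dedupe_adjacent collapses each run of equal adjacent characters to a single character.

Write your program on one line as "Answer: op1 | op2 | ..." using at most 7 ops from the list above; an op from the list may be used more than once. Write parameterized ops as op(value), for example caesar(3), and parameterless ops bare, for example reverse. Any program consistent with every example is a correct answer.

drop(1) | drop(2) | take(3) | caesar(12) | caesar(22) | caesar(7)

Check, running the answer program on each example:
  "ocacwv" -> "cacwv" -> "cwv" -> "cwv" -> "oih" -> "ked" -> "rlk"
  "fkdhtdv" -> "kdhtdv" -> "htdv" -> "htd" -> "tfp" -> "pbl" -> "wis"
  "xqwws" -> "qwws" -> "ws" -> "ws" -> "ie" -> "ea" -> "lh"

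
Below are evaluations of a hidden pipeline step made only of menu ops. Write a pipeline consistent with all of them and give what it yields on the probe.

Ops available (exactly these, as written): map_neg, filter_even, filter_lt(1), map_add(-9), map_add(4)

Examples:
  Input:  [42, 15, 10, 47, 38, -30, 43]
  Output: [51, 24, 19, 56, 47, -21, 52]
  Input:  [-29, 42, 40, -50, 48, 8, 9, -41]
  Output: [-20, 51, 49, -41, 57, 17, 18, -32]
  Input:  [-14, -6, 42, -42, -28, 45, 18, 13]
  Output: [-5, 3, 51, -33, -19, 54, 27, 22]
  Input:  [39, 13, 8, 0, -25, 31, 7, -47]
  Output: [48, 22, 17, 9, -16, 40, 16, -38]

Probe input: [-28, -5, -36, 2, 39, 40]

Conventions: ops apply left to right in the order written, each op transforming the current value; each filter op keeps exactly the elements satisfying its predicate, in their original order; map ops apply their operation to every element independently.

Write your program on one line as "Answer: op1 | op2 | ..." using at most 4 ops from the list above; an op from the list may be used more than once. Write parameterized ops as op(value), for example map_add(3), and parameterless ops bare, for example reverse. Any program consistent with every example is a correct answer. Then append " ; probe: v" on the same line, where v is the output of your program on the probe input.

map_neg | map_add(-9) | map_neg ; probe: [-19, 4, -27, 11, 48, 49]

Check, running the answer program on each example:
  [42, 15, 10, 47, 38, -30, 43] -> [-42, -15, -10, -47, -38, 30, -43] -> [-51, -24, -19, -56, -47, 21, -52] -> [51, 24, 19, 56, 47, -21, 52]
  [-29, 42, 40, -50, 48, 8, 9, -41] -> [29, -42, -40, 50, -48, -8, -9, 41] -> [20, -51, -49, 41, -57, -17, -18, 32] -> [-20, 51, 49, -41, 57, 17, 18, -32]
  [-14, -6, 42, -42, -28, 45, 18, 13] -> [14, 6, -42, 42, 28, -45, -18, -13] -> [5, -3, -51, 33, 19, -54, -27, -22] -> [-5, 3, 51, -33, -19, 54, 27, 22]
  [39, 13, 8, 0, -25, 31, 7, -47] -> [-39, -13, -8, 0, 25, -31, -7, 47] -> [-48, -22, -17, -9, 16, -40, -16, 38] -> [48, 22, 17, 9, -16, 40, 16, -38]
  probe: [-28, -5, -36, 2, 39, 40] -> [28, 5, 36, -2, -39, -40] -> [19, -4, 27, -11, -48, -49] -> [-19, 4, -27, 11, 48, 49]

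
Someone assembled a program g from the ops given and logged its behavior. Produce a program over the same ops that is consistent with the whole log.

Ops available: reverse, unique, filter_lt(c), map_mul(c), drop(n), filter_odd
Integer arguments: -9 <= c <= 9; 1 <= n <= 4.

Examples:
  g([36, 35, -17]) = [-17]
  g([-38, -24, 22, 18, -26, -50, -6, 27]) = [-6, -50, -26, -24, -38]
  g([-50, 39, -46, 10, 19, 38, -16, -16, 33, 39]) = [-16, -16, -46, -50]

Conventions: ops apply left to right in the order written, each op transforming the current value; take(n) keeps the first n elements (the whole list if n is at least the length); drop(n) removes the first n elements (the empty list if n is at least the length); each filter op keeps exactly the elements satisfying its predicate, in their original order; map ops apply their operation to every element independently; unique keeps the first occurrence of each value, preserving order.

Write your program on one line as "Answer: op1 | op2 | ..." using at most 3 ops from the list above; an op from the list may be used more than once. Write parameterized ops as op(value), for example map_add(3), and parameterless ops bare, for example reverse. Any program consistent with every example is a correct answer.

filter_lt(-1) | reverse

Check, running the answer program on each example:
  [36, 35, -17] -> [-17] -> [-17]
  [-38, -24, 22, 18, -26, -50, -6, 27] -> [-38, -24, -26, -50, -6] -> [-6, -50, -26, -24, -38]
  [-50, 39, -46, 10, 19, 38, -16, -16, 33, 39] -> [-50, -46, -16, -16] -> [-16, -16, -46, -50]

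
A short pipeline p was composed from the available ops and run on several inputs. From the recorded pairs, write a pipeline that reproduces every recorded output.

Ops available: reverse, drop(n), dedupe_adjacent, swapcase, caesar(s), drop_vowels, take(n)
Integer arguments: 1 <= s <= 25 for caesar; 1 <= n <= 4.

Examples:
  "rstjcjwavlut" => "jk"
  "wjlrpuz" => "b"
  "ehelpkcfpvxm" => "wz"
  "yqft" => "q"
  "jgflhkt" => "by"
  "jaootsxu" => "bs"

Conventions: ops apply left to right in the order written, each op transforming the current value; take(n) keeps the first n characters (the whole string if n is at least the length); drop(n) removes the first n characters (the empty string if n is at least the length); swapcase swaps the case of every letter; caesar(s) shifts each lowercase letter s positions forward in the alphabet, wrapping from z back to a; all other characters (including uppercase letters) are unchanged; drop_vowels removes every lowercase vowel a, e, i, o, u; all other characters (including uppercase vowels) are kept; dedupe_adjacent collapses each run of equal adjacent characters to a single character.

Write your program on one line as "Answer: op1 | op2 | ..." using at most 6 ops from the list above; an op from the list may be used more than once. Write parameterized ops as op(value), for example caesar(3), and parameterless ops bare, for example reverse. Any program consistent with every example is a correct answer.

dedupe_adjacent | take(2) | caesar(23) | caesar(21) | drop_vowels

Check, running the answer program on each example:
  "rstjcjwavlut" -> "rstjcjwavlut" -> "rs" -> "op" -> "jk" -> "jk"
  "wjlrpuz" -> "wjlrpuz" -> "wj" -> "tg" -> "ob" -> "b"
  "ehelpkcfpvxm" -> "ehelpkcfpvxm" -> "eh" -> "be" -> "wz" -> "wz"
  "yqft" -> "yqft" -> "yq" -> "vn" -> "qi" -> "q"
  "jgflhkt" -> "jgflhkt" -> "jg" -> "gd" -> "by" -> "by"
  "jaootsxu" -> "jaotsxu" -> "ja" -> "gx" -> "bs" -> "bs"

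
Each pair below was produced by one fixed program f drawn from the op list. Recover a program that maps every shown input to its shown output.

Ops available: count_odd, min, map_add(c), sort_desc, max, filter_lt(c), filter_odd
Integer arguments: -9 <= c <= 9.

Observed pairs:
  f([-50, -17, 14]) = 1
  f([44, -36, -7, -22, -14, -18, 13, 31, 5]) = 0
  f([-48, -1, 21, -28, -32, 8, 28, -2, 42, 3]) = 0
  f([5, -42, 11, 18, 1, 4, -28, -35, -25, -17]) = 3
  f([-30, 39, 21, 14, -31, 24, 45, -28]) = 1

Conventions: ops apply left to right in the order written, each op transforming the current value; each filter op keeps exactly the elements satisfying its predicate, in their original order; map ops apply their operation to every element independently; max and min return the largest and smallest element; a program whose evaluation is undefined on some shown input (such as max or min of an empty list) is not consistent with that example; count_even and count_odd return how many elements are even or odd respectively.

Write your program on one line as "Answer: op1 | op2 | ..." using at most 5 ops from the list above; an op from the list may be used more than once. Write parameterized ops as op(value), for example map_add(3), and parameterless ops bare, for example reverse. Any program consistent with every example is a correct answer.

filter_lt(-9) | filter_odd | map_add(-6) | map_add(-2) | count_odd

Check, running the answer program on each example:
  [-50, -17, 14] -> [-50, -17] -> [-17] -> [-23] -> [-25] -> 1
  [44, -36, -7, -22, -14, -18, 13, 31, 5] -> [-36, -22, -14, -18] -> [] -> [] -> [] -> 0
  [-48, -1, 21, -28, -32, 8, 28, -2, 42, 3] -> [-48, -28, -32] -> [] -> [] -> [] -> 0
  [5, -42, 11, 18, 1, 4, -28, -35, -25, -17] -> [-42, -28, -35, -25, -17] -> [-35, -25, -17] -> [-41, -31, -23] -> [-43, -33, -25] -> 3
  [-30, 39, 21, 14, -31, 24, 45, -28] -> [-30, -31, -28] -> [-31] -> [-37] -> [-39] -> 1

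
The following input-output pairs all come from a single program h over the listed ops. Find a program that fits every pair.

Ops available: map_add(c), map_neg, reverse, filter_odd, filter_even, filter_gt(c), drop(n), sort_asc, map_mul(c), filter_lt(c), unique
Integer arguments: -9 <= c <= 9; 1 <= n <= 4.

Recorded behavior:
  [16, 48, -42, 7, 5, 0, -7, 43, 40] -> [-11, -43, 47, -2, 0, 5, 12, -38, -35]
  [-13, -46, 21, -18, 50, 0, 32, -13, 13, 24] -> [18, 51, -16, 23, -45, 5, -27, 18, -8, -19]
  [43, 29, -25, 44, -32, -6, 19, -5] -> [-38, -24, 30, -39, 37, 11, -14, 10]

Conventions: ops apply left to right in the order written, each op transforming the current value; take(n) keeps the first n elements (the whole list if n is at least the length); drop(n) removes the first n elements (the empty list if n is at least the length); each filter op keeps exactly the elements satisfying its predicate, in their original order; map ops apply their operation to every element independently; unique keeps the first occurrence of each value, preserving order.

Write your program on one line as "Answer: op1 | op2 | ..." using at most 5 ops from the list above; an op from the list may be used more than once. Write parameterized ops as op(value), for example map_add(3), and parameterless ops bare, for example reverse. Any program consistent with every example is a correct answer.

map_add(4) | map_add(-2) | map_neg | map_add(7)

Check, running the answer program on each example:
  [16, 48, -42, 7, 5, 0, -7, 43, 40] -> [20, 52, -38, 11, 9, 4, -3, 47, 44] -> [18, 50, -40, 9, 7, 2, -5, 45, 42] -> [-18, -50, 40, -9, -7, -2, 5, -45, -42] -> [-11, -43, 47, -2, 0, 5, 12, -38, -35]
  [-13, -46, 21, -18, 50, 0, 32, -13, 13, 24] -> [-9, -42, 25, -14, 54, 4, 36, -9, 17, 28] -> [-11, -44, 23, -16, 52, 2, 34, -11, 15, 26] -> [11, 44, -23, 16, -52, -2, -34, 11, -15, -26] -> [18, 51, -16, 23, -45, 5, -27, 18, -8, -19]
  [43, 29, -25, 44, -32, -6, 19, -5] -> [47, 33, -21, 48, -28, -2, 23, -1] -> [45, 31, -23, 46, -30, -4, 21, -3] -> [-45, -31, 23, -46, 30, 4, -21, 3] -> [-38, -24, 30, -39, 37, 11, -14, 10]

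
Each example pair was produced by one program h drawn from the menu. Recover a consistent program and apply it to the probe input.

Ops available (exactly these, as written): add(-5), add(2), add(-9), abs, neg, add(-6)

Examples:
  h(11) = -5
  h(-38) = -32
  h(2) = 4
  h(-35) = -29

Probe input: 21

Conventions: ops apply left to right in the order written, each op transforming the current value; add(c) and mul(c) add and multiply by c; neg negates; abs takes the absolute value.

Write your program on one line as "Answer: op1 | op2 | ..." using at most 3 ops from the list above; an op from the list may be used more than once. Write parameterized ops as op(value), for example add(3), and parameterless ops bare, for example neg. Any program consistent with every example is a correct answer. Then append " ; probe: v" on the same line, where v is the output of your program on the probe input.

abs | add(-6) | neg ; probe: -15

Check, running the answer program on each example:
  11 -> 11 -> 5 -> -5
  -38 -> 38 -> 32 -> -32
  2 -> 2 -> -4 -> 4
  -35 -> 35 -> 29 -> -29
  probe: 21 -> 21 -> 15 -> -15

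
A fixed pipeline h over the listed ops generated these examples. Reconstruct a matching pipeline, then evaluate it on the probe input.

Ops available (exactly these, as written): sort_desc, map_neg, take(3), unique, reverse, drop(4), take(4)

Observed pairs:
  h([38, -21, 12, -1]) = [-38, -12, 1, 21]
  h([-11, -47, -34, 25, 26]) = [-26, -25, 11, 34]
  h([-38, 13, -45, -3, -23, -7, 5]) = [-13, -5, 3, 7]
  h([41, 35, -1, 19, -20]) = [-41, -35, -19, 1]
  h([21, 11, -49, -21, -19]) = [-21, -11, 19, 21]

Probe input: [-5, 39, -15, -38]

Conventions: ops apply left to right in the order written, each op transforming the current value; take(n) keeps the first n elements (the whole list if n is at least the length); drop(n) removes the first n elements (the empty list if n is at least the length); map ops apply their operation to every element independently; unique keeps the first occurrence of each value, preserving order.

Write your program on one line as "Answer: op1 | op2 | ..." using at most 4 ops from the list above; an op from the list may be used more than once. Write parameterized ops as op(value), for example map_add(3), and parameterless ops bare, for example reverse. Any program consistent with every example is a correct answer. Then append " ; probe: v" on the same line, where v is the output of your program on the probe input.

sort_desc | map_neg | take(4) ; probe: [-39, 5, 15, 38]

Check, running the answer program on each example:
  [38, -21, 12, -1] -> [38, 12, -1, -21] -> [-38, -12, 1, 21] -> [-38, -12, 1, 21]
  [-11, -47, -34, 25, 26] -> [26, 25, -11, -34, -47] -> [-26, -25, 11, 34, 47] -> [-26, -25, 11, 34]
  [-38, 13, -45, -3, -23, -7, 5] -> [13, 5, -3, -7, -23, -38, -45] -> [-13, -5, 3, 7, 23, 38, 45] -> [-13, -5, 3, 7]
  [41, 35, -1, 19, -20] -> [41, 35, 19, -1, -20] -> [-41, -35, -19, 1, 20] -> [-41, -35, -19, 1]
  [21, 11, -49, -21, -19] -> [21, 11, -19, -21, -49] -> [-21, -11, 19, 21, 49] -> [-21, -11, 19, 21]
  probe: [-5, 39, -15, -38] -> [39, -5, -15, -38] -> [-39, 5, 15, 38] -> [-39, 5, 15, 38]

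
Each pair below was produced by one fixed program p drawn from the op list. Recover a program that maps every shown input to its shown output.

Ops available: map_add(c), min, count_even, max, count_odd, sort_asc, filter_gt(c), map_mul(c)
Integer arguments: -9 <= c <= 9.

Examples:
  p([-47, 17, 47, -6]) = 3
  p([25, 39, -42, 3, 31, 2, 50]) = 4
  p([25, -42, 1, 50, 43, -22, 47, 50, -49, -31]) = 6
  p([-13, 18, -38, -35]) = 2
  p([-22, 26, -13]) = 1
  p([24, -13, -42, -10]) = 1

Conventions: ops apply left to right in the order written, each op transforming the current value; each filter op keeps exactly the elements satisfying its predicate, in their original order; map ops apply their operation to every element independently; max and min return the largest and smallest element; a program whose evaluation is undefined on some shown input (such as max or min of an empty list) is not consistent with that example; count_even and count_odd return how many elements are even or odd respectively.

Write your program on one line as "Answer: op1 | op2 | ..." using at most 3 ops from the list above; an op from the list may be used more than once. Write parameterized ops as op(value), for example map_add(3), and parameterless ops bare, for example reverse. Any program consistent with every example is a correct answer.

map_add(-1) | sort_asc | count_even

Check, running the answer program on each example:
  [-47, 17, 47, -6] -> [-48, 16, 46, -7] -> [-48, -7, 16, 46] -> 3
  [25, 39, -42, 3, 31, 2, 50] -> [24, 38, -43, 2, 30, 1, 49] -> [-43, 1, 2, 24, 30, 38, 49] -> 4
  [25, -42, 1, 50, 43, -22, 47, 50, -49, -31] -> [24, -43, 0, 49, 42, -23, 46, 49, -50, -32] -> [-50, -43, -32, -23, 0, 24, 42, 46, 49, 49] -> 6
  [-13, 18, -38, -35] -> [-14, 17, -39, -36] -> [-39, -36, -14, 17] -> 2
  [-22, 26, -13] -> [-23, 25, -14] -> [-23, -14, 25] -> 1
  [24, -13, -42, -10] -> [23, -14, -43, -11] -> [-43, -14, -11, 23] -> 1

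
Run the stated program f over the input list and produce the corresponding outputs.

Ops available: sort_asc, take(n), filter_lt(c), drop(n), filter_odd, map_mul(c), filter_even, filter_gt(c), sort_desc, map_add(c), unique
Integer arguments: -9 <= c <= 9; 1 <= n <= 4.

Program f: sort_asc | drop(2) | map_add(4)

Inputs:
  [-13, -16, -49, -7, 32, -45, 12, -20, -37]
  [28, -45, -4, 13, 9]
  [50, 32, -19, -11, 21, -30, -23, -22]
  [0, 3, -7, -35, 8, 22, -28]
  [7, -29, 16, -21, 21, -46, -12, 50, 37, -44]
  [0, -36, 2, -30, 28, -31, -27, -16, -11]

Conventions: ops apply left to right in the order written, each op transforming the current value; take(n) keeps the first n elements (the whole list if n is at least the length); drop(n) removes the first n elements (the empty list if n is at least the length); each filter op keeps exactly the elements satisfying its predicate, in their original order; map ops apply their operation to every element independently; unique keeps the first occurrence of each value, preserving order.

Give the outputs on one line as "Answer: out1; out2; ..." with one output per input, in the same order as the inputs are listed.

Execution, op by op:
  [-13, -16, -49, -7, 32, -45, 12, -20, -37] -> [-49, -45, -37, -20, -16, -13, -7, 12, 32] -> [-37, -20, -16, -13, -7, 12, 32] -> [-33, -16, -12, -9, -3, 16, 36]
  [28, -45, -4, 13, 9] -> [-45, -4, 9, 13, 28] -> [9, 13, 28] -> [13, 17, 32]
  [50, 32, -19, -11, 21, -30, -23, -22] -> [-30, -23, -22, -19, -11, 21, 32, 50] -> [-22, -19, -11, 21, 32, 50] -> [-18, -15, -7, 25, 36, 54]
  [0, 3, -7, -35, 8, 22, -28] -> [-35, -28, -7, 0, 3, 8, 22] -> [-7, 0, 3, 8, 22] -> [-3, 4, 7, 12, 26]
  [7, -29, 16, -21, 21, -46, -12, 50, 37, -44] -> [-46, -44, -29, -21, -12, 7, 16, 21, 37, 50] -> [-29, -21, -12, 7, 16, 21, 37, 50] -> [-25, -17, -8, 11, 20, 25, 41, 54]
  [0, -36, 2, -30, 28, -31, -27, -16, -11] -> [-36, -31, -30, -27, -16, -11, 0, 2, 28] -> [-30, -27, -16, -11, 0, 2, 28] -> [-26, -23, -12, -7, 4, 6, 32]

[-33, -16, -12, -9, -3, 16, 36]; [13, 17, 32]; [-18, -15, -7, 25, 36, 54]; [-3, 4, 7, 12, 26]; [-25, -17, -8, 11, 20, 25, 41, 54]; [-26, -23, -12, -7, 4, 6, 32]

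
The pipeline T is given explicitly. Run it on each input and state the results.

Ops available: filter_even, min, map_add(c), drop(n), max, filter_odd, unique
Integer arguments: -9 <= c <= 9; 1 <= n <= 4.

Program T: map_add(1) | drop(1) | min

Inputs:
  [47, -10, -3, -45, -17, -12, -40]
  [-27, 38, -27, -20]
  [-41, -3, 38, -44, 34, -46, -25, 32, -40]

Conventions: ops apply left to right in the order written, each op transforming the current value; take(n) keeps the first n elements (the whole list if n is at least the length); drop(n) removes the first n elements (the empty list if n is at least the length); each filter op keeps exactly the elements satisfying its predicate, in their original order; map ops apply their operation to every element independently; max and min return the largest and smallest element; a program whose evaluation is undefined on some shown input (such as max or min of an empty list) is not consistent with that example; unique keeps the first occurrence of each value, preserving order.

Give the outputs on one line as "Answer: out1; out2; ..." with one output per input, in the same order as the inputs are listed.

Execution, op by op:
  [47, -10, -3, -45, -17, -12, -40] -> [48, -9, -2, -44, -16, -11, -39] -> [-9, -2, -44, -16, -11, -39] -> -44
  [-27, 38, -27, -20] -> [-26, 39, -26, -19] -> [39, -26, -19] -> -26
  [-41, -3, 38, -44, 34, -46, -25, 32, -40] -> [-40, -2, 39, -43, 35, -45, -24, 33, -39] -> [-2, 39, -43, 35, -45, -24, 33, -39] -> -45

-44; -26; -45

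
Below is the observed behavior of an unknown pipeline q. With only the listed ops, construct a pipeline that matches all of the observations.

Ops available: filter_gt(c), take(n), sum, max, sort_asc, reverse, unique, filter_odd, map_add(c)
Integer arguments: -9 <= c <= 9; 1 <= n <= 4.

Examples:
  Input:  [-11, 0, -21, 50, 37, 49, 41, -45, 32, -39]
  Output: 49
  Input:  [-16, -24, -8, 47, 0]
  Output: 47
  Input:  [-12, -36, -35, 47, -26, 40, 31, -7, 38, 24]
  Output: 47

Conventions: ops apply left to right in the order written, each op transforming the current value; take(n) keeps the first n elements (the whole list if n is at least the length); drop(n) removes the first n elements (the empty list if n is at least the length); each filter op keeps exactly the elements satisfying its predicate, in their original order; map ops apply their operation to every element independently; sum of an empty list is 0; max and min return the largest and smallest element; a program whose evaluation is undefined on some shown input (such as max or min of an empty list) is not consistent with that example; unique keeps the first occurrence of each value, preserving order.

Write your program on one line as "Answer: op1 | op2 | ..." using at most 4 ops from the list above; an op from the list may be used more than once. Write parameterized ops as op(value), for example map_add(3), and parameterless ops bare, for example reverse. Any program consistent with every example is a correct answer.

reverse | filter_odd | sort_asc | max

Check, running the answer program on each example:
  [-11, 0, -21, 50, 37, 49, 41, -45, 32, -39] -> [-39, 32, -45, 41, 49, 37, 50, -21, 0, -11] -> [-39, -45, 41, 49, 37, -21, -11] -> [-45, -39, -21, -11, 37, 41, 49] -> 49
  [-16, -24, -8, 47, 0] -> [0, 47, -8, -24, -16] -> [47] -> [47] -> 47
  [-12, -36, -35, 47, -26, 40, 31, -7, 38, 24] -> [24, 38, -7, 31, 40, -26, 47, -35, -36, -12] -> [-7, 31, 47, -35] -> [-35, -7, 31, 47] -> 47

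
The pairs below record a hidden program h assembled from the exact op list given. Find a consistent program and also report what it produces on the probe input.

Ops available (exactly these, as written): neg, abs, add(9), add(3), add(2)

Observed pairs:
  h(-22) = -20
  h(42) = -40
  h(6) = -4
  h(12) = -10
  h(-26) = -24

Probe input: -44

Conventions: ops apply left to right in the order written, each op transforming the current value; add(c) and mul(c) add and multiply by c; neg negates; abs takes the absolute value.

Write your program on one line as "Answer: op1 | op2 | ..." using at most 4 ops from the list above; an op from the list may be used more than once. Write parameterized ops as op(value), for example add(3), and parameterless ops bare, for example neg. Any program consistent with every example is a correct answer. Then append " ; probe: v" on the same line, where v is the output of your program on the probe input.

abs | neg | add(2) ; probe: -42

Check, running the answer program on each example:
  -22 -> 22 -> -22 -> -20
  42 -> 42 -> -42 -> -40
  6 -> 6 -> -6 -> -4
  12 -> 12 -> -12 -> -10
  -26 -> 26 -> -26 -> -24
  probe: -44 -> 44 -> -44 -> -42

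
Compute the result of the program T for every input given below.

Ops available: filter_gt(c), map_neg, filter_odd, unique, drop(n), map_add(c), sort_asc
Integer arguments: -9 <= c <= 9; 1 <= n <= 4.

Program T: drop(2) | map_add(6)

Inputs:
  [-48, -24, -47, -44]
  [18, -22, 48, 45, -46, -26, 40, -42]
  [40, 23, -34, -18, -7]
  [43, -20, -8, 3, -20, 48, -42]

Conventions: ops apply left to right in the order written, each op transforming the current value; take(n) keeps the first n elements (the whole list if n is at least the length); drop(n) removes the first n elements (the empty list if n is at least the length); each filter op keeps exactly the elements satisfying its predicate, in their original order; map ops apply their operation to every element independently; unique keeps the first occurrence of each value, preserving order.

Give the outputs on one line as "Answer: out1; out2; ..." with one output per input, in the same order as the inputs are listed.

[-41, -38]; [54, 51, -40, -20, 46, -36]; [-28, -12, -1]; [-2, 9, -14, 54, -36]

Execution, op by op:
  [-48, -24, -47, -44] -> [-47, -44] -> [-41, -38]
  [18, -22, 48, 45, -46, -26, 40, -42] -> [48, 45, -46, -26, 40, -42] -> [54, 51, -40, -20, 46, -36]
  [40, 23, -34, -18, -7] -> [-34, -18, -7] -> [-28, -12, -1]
  [43, -20, -8, 3, -20, 48, -42] -> [-8, 3, -20, 48, -42] -> [-2, 9, -14, 54, -36]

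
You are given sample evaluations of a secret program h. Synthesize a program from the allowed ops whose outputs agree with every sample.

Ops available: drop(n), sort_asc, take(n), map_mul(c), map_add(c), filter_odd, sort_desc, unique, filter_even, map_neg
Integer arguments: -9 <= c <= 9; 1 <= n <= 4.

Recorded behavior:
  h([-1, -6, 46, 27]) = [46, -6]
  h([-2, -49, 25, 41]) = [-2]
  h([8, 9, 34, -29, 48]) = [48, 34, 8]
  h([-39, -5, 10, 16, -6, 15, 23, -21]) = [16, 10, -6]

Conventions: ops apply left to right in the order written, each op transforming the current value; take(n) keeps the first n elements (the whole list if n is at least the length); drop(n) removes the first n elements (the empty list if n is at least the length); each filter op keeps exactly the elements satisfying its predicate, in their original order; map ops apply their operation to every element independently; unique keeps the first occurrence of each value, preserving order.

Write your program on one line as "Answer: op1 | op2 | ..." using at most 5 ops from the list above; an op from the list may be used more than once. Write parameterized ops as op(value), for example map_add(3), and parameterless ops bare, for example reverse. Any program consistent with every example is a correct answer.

filter_even | map_neg | sort_asc | map_neg

Check, running the answer program on each example:
  [-1, -6, 46, 27] -> [-6, 46] -> [6, -46] -> [-46, 6] -> [46, -6]
  [-2, -49, 25, 41] -> [-2] -> [2] -> [2] -> [-2]
  [8, 9, 34, -29, 48] -> [8, 34, 48] -> [-8, -34, -48] -> [-48, -34, -8] -> [48, 34, 8]
  [-39, -5, 10, 16, -6, 15, 23, -21] -> [10, 16, -6] -> [-10, -16, 6] -> [-16, -10, 6] -> [16, 10, -6]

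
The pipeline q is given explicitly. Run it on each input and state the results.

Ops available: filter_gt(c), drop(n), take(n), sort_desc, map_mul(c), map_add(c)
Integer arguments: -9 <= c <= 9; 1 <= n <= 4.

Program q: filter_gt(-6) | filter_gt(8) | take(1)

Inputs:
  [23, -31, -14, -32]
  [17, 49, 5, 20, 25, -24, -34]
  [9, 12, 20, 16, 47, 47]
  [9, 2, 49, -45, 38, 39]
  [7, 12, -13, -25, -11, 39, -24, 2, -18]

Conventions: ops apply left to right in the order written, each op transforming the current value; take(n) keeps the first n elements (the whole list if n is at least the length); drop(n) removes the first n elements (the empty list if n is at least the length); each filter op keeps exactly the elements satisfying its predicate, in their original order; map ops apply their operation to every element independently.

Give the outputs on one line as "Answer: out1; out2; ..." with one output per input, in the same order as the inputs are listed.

[23]; [17]; [9]; [9]; [12]

Execution, op by op:
  [23, -31, -14, -32] -> [23] -> [23] -> [23]
  [17, 49, 5, 20, 25, -24, -34] -> [17, 49, 5, 20, 25] -> [17, 49, 20, 25] -> [17]
  [9, 12, 20, 16, 47, 47] -> [9, 12, 20, 16, 47, 47] -> [9, 12, 20, 16, 47, 47] -> [9]
  [9, 2, 49, -45, 38, 39] -> [9, 2, 49, 38, 39] -> [9, 49, 38, 39] -> [9]
  [7, 12, -13, -25, -11, 39, -24, 2, -18] -> [7, 12, 39, 2] -> [12, 39] -> [12]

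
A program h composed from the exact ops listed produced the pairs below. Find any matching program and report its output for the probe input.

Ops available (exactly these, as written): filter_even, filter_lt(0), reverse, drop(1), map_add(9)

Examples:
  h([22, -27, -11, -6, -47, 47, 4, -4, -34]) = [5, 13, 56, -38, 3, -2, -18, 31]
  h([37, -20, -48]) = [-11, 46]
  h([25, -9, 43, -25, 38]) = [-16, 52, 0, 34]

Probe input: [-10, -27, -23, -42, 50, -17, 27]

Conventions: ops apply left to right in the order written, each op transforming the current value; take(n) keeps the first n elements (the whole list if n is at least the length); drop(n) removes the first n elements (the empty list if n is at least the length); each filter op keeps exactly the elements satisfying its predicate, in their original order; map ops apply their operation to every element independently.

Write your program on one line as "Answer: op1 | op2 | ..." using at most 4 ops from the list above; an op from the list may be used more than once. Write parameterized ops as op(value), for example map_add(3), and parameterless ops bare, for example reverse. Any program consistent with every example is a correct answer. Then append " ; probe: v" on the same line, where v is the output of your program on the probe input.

reverse | drop(1) | map_add(9) ; probe: [-8, 59, -33, -14, -18, -1]

Check, running the answer program on each example:
  [22, -27, -11, -6, -47, 47, 4, -4, -34] -> [-34, -4, 4, 47, -47, -6, -11, -27, 22] -> [-4, 4, 47, -47, -6, -11, -27, 22] -> [5, 13, 56, -38, 3, -2, -18, 31]
  [37, -20, -48] -> [-48, -20, 37] -> [-20, 37] -> [-11, 46]
  [25, -9, 43, -25, 38] -> [38, -25, 43, -9, 25] -> [-25, 43, -9, 25] -> [-16, 52, 0, 34]
  probe: [-10, -27, -23, -42, 50, -17, 27] -> [27, -17, 50, -42, -23, -27, -10] -> [-17, 50, -42, -23, -27, -10] -> [-8, 59, -33, -14, -18, -1]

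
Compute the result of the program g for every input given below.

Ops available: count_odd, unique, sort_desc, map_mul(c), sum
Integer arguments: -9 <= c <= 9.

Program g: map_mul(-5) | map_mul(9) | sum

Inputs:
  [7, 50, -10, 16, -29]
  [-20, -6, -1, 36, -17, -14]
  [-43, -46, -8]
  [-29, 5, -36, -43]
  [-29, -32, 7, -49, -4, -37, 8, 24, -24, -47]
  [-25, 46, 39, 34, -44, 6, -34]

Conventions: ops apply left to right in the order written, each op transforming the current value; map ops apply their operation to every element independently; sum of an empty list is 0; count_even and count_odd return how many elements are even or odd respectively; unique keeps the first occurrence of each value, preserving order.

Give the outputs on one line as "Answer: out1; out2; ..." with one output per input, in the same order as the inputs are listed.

Execution, op by op:
  [7, 50, -10, 16, -29] -> [-35, -250, 50, -80, 145] -> [-315, -2250, 450, -720, 1305] -> -1530
  [-20, -6, -1, 36, -17, -14] -> [100, 30, 5, -180, 85, 70] -> [900, 270, 45, -1620, 765, 630] -> 990
  [-43, -46, -8] -> [215, 230, 40] -> [1935, 2070, 360] -> 4365
  [-29, 5, -36, -43] -> [145, -25, 180, 215] -> [1305, -225, 1620, 1935] -> 4635
  [-29, -32, 7, -49, -4, -37, 8, 24, -24, -47] -> [145, 160, -35, 245, 20, 185, -40, -120, 120, 235] -> [1305, 1440, -315, 2205, 180, 1665, -360, -1080, 1080, 2115] -> 8235
  [-25, 46, 39, 34, -44, 6, -34] -> [125, -230, -195, -170, 220, -30, 170] -> [1125, -2070, -1755, -1530, 1980, -270, 1530] -> -990

-1530; 990; 4365; 4635; 8235; -990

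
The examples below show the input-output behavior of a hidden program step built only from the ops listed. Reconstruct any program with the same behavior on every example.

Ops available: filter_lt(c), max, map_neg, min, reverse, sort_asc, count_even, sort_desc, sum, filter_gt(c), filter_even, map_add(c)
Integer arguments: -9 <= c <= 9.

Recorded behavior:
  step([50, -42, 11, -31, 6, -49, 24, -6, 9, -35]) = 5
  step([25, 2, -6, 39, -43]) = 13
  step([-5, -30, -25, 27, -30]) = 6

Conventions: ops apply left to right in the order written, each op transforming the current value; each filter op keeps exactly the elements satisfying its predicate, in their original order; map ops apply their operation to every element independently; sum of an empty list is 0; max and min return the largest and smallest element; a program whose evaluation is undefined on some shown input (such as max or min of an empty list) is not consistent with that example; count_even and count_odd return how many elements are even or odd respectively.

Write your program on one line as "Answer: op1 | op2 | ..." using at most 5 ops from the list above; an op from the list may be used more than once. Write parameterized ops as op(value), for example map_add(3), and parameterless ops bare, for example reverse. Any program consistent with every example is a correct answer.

filter_lt(4) | map_add(7) | map_add(4) | max

Check, running the answer program on each example:
  [50, -42, 11, -31, 6, -49, 24, -6, 9, -35] -> [-42, -31, -49, -6, -35] -> [-35, -24, -42, 1, -28] -> [-31, -20, -38, 5, -24] -> 5
  [25, 2, -6, 39, -43] -> [2, -6, -43] -> [9, 1, -36] -> [13, 5, -32] -> 13
  [-5, -30, -25, 27, -30] -> [-5, -30, -25, -30] -> [2, -23, -18, -23] -> [6, -19, -14, -19] -> 6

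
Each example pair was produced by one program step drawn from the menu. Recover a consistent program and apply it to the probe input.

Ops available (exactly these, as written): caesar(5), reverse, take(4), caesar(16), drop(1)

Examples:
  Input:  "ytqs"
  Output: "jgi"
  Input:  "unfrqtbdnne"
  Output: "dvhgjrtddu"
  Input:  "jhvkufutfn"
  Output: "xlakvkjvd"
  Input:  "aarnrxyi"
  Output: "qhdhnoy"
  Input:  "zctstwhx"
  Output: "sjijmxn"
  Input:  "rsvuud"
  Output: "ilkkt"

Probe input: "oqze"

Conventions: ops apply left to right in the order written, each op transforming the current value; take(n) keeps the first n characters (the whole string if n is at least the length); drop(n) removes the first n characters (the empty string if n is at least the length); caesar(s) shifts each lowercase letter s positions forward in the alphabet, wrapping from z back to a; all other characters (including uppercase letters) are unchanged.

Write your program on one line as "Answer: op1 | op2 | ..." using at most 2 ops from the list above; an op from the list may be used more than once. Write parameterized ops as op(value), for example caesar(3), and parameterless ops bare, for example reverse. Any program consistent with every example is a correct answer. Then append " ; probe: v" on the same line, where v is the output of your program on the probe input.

drop(1) | caesar(16) ; probe: "gpu"

Check, running the answer program on each example:
  "ytqs" -> "tqs" -> "jgi"
  "unfrqtbdnne" -> "nfrqtbdnne" -> "dvhgjrtddu"
  "jhvkufutfn" -> "hvkufutfn" -> "xlakvkjvd"
  "aarnrxyi" -> "arnrxyi" -> "qhdhnoy"
  "zctstwhx" -> "ctstwhx" -> "sjijmxn"
  "rsvuud" -> "svuud" -> "ilkkt"
  probe: "oqze" -> "qze" -> "gpu"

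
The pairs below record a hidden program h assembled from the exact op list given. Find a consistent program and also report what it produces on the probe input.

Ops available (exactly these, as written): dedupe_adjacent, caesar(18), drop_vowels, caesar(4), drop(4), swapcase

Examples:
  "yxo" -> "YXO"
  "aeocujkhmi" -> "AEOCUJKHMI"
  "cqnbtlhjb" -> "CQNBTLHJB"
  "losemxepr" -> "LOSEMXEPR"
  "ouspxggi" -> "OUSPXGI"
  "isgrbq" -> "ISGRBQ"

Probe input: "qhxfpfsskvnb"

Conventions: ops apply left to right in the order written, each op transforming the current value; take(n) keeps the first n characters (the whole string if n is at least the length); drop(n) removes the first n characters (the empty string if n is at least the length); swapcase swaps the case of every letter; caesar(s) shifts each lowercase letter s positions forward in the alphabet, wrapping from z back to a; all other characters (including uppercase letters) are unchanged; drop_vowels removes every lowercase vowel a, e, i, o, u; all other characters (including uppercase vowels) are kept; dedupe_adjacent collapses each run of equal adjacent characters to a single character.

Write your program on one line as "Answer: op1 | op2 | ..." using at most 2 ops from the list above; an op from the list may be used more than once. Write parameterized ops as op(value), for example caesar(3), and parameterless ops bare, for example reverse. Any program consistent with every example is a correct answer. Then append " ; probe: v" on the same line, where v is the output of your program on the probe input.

swapcase | dedupe_adjacent ; probe: "QHXFPFSKVNB"

Check, running the answer program on each example:
  "yxo" -> "YXO" -> "YXO"
  "aeocujkhmi" -> "AEOCUJKHMI" -> "AEOCUJKHMI"
  "cqnbtlhjb" -> "CQNBTLHJB" -> "CQNBTLHJB"
  "losemxepr" -> "LOSEMXEPR" -> "LOSEMXEPR"
  "ouspxggi" -> "OUSPXGGI" -> "OUSPXGI"
  "isgrbq" -> "ISGRBQ" -> "ISGRBQ"
  probe: "qhxfpfsskvnb" -> "QHXFPFSSKVNB" -> "QHXFPFSKVNB"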